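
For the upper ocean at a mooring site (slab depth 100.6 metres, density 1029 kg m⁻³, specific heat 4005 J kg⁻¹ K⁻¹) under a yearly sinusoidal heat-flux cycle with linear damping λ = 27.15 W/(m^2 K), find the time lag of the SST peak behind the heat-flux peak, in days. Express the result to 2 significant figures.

73 days

Areal heat capacity C = ρ c_p D = 1029 × 4005 × 100.6 = 4.15×10^8 J m⁻² K⁻¹.
ω = 2π / 3.15×10^7 s = 1.99×10^-7 s⁻¹.
Phase lag φ = arctan(Cω/λ) = arctan(82.6/27.15) = 1.25 rad.
Time lag = φ / ω = 1.25 / 1.99×10^-7 = 6.29×10^6 s = 72.8 days.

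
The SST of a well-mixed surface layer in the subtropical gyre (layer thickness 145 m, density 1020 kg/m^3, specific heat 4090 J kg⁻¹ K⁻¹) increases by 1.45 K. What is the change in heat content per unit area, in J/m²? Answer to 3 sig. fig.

Areal heat capacity C = ρ c_p D = 1020 × 4090 × 145 = 6.05×10^8 J/(m^2 K).
ΔQ = C ΔT = 6.05×10^8 × 1.45 = 8.77×10^8 J/m².

8.77×10^8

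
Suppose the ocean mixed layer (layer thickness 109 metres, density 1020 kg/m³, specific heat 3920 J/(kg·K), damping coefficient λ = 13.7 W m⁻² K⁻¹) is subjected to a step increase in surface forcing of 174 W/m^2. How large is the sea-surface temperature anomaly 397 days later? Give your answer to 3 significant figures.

Areal heat capacity C = ρ c_p D = 1020 × 3920 × 109 = 4.36×10^8 J m⁻² K⁻¹.
τ = C / λ = 4.36×10^8 / 13.7 = 3.18×10^7 s.
Equilibrium anomaly ΔT_eq = F / λ = 174 / 13.7 = 12.7 K.
t = 397 days = 3.43×10^7 s, so t/τ = 1.08.
ΔT(t) = ΔT_eq (1 − e^(−t/τ)) = 12.7 × (1 − e^−1.08) = 8.38 K.

8.38 K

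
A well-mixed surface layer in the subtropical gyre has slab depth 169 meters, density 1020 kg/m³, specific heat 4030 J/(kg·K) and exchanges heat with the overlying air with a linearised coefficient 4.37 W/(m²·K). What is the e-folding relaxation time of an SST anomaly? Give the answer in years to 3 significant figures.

5.04 years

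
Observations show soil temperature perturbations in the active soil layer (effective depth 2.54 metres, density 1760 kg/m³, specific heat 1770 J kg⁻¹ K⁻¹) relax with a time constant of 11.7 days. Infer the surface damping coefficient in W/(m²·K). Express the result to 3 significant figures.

7.83

Areal heat capacity C = ρ c_p D = 1760 × 1770 × 2.54 = 7.91×10^6 J/(m²·K).
τ = 11.7 days = 1.01×10^6 s.
λ = C / τ = 7.91×10^6 / 1.01×10^6 = 7.83 W/(m²·K).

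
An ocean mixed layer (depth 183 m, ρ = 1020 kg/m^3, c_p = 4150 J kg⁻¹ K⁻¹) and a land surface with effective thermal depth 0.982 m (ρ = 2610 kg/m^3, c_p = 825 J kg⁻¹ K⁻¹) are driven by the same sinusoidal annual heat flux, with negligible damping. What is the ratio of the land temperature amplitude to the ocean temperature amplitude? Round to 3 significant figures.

366

C_ocean = 1020 × 4150 × 183 = 7.75×10^8 J/(m²·K).
C_land = 2610 × 825 × 0.982 = 2.11×10^6 J/(m²·K).
Undamped amplitude ∝ 1/C, so A_land/A_ocean = C_ocean/C_land = 366.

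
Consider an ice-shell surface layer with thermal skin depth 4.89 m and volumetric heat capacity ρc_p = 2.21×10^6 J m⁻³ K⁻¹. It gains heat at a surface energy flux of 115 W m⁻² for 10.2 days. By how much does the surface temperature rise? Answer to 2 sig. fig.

Areal heat capacity C = ρc_p × D = 2.21×10^6 × 4.89 = 1.08×10^7 J/(m^2 K).
Net heat input Q = F Δt = 115 × (10.2 days × 86400 s/day) = 1.01×10^8 J/m².
ΔT = Q / C = 1.01×10^8 / 1.08×10^7 = 9.38 K.

9.4 K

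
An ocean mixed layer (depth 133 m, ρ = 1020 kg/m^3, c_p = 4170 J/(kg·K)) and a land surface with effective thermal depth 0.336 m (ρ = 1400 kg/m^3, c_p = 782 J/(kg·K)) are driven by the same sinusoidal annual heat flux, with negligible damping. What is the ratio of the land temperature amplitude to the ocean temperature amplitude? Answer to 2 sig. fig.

C_ocean = 1020 × 4170 × 133 = 5.66×10^8 J/(m²·K).
C_land = 1400 × 782 × 0.336 = 3.68×10^5 J/(m²·K).
Undamped amplitude ∝ 1/C, so A_land/A_ocean = C_ocean/C_land = 1540.

1500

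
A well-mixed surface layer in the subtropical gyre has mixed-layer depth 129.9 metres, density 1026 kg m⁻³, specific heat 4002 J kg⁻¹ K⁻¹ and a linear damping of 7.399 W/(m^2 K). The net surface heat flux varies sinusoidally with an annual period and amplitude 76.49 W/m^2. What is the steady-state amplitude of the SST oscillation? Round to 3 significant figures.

Areal heat capacity C = ρ c_p D = 1026 × 4002 × 129.9 = 5.33×10^8 J/(m²·K).
Angular frequency ω = 2π / T = 2π / 3.15×10^7 s = 1.99×10^-7 s⁻¹.
√((Cω)² + λ²) = √((106)² + 7.399²) = 107 W/(m²·K).
Amplitude A = F₀ / √((Cω)²+λ²) = 76.49 / 107 = 0.718 K.

0.718 K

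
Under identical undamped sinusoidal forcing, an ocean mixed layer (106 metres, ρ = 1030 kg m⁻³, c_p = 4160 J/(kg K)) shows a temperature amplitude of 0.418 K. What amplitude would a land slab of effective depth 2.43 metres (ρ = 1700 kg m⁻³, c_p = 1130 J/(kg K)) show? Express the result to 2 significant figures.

C_ocean = 4.54×10^8 J/(m²·K); C_land = 4.67×10^6 J/(m²·K).
A ∝ 1/C ⇒ A_land = A_ocean × C_ocean/C_land = 0.418 × 97.3 = 40.7 K.

41 K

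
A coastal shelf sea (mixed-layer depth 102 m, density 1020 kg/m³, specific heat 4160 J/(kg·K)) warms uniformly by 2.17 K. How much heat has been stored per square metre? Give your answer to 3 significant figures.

Areal heat capacity C = ρ c_p D = 1020 × 4160 × 102 = 4.33×10^8 J/(m²·K).
ΔQ = C ΔT = 4.33×10^8 × 2.17 = 9.39×10^8 J/m².

9.39×10^8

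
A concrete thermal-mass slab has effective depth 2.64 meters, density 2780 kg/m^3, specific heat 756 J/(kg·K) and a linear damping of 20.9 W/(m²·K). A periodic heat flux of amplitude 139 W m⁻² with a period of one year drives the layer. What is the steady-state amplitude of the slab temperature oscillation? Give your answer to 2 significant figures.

6.6 K

Areal heat capacity C = ρ c_p D = 2780 × 756 × 2.64 = 5.55×10^6 J m⁻² K⁻¹.
Angular frequency ω = 2π / T = 2π / 3.15×10^7 s = 1.99×10^-7 s⁻¹.
√((Cω)² + λ²) = √((1.11)² + 20.9²) = 20.9 W/(m²·K).
Amplitude A = F₀ / √((Cω)²+λ²) = 139 / 20.9 = 6.64 K.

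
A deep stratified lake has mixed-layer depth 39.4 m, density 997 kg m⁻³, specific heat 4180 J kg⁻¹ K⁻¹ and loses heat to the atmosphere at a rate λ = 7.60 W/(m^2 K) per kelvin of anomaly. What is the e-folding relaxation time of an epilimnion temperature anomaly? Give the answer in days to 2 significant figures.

Areal heat capacity C = ρ c_p D = 997 × 4180 × 39.4 = 1.64×10^8 J/(m²·K).
Relaxation time τ = C / λ = 1.64×10^8 / 7.60 = 2.16×10^7 s.
In days: 2.16×10^7 s / (86400 s/day) = 250 days.

250 days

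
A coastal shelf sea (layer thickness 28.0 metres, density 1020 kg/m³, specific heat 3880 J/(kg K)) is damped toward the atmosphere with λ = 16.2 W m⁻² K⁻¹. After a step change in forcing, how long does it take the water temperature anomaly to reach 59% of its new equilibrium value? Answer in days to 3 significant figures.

70.6 days

Areal heat capacity C = ρ c_p D = 1020 × 3880 × 28.0 = 1.11×10^8 J m⁻² K⁻¹.
τ = C / λ = 1.11×10^8 / 16.2 = 6.84×10^6 s.
Fraction reached: 1 − e^(−t/τ) = 0.59 ⇒ t = −τ ln(1 − 0.59) = τ × 0.892.
t = 6.10×10^6 s = 70.6 days.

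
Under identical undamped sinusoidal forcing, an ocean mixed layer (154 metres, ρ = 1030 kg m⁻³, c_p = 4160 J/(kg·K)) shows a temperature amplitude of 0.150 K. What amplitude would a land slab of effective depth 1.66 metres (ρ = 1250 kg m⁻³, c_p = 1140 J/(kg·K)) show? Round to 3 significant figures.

C_ocean = 6.60×10^8 J/(m²·K); C_land = 2.37×10^6 J/(m²·K).
A ∝ 1/C ⇒ A_land = A_ocean × C_ocean/C_land = 0.150 × 279 = 41.8 K.

41.8 K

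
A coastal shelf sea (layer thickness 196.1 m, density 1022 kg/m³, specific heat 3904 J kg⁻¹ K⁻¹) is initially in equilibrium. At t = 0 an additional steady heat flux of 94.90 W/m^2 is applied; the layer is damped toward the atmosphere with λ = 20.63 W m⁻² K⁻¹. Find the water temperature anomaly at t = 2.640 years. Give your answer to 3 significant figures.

Areal heat capacity C = ρ c_p D = 1022 × 3904 × 196.1 = 7.82×10^8 J/(m²·K).
τ = C / λ = 7.82×10^8 / 20.63 = 3.79×10^7 s.
Equilibrium anomaly ΔT_eq = F / λ = 94.90 / 20.63 = 4.60 K.
t = 2.640 years = 8.33×10^7 s, so t/τ = 2.20.
ΔT(t) = ΔT_eq (1 − e^(−t/τ)) = 4.60 × (1 − e^−2.20) = 4.09 K.

4.09 K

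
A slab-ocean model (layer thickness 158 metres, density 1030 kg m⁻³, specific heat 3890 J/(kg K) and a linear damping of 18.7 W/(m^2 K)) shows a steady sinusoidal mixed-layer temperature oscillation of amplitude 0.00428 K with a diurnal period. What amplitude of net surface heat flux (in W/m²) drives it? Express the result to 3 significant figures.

197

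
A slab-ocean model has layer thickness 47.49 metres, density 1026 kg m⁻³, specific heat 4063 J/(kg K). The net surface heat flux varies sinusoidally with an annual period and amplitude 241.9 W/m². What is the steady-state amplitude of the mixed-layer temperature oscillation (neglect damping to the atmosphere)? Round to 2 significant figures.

Areal heat capacity C = ρ c_p D = 1026 × 4063 × 47.49 = 1.98×10^8 J/(m^2 K).
Angular frequency ω = 2π / T = 2π / 3.15×10^7 s = 1.99×10^-7 s⁻¹.
Cω = 1.98×10^8 × 1.99×10^-7 = 39.4 W/(m²·K).
Amplitude A = F₀ / (Cω) = 241.9 / 39.4 = 6.13 K.

6.1 K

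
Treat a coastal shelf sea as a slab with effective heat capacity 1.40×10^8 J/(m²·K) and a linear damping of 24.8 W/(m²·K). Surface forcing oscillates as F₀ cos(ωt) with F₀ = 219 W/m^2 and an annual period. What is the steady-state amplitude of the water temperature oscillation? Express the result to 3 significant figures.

Areal heat capacity C = 1.40×10^8 J/(m²·K) (given).
Angular frequency ω = 2π / T = 2π / 3.15×10^7 s = 1.99×10^-7 s⁻¹.
√((Cω)² + λ²) = √((27.9)² + 24.8²) = 37.3 W/(m²·K).
Amplitude A = F₀ / √((Cω)²+λ²) = 219 / 37.3 = 5.87 K.

5.87 K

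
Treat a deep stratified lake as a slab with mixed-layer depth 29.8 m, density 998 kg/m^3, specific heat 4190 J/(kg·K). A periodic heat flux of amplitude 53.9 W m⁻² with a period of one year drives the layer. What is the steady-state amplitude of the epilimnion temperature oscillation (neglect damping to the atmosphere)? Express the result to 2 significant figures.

2.2 K

Areal heat capacity C = ρ c_p D = 998 × 4190 × 29.8 = 1.25×10^8 J m⁻² K⁻¹.
Angular frequency ω = 2π / T = 2π / 3.15×10^7 s = 1.99×10^-7 s⁻¹.
Cω = 1.25×10^8 × 1.99×10^-7 = 24.8 W/(m²·K).
Amplitude A = F₀ / (Cω) = 53.9 / 24.8 = 2.17 K.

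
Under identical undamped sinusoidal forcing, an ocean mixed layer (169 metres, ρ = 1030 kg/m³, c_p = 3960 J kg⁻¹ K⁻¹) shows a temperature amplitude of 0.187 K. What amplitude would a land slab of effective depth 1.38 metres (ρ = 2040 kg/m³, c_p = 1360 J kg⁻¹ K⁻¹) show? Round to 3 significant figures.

33.7 K

C_ocean = 6.89×10^8 J/(m²·K); C_land = 3.83×10^6 J/(m²·K).
A ∝ 1/C ⇒ A_land = A_ocean × C_ocean/C_land = 0.187 × 180 = 33.7 K.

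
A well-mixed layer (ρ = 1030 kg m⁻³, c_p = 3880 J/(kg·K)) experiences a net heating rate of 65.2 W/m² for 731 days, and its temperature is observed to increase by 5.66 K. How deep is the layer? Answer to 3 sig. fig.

Heat input Q = F Δt = 65.2 × 6.32×10^7 s = 4.12×10^9 J/m².
Required areal heat capacity C = Q / ΔT = 7.28×10^8 J/(m²·K).
Depth D = C / (ρ c_p) = 7.28×10^8 / (1030 × 3880) = 182 m.

182 m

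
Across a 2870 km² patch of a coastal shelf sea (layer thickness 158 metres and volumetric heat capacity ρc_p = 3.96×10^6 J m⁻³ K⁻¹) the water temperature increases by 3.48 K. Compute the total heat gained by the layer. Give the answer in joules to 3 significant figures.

6.25×10^18 J

Areal heat capacity C = ρc_p × D = 3.96×10^6 × 158 = 6.26×10^8 J m⁻² K⁻¹.
Heat per unit area: q = C ΔT = 6.26×10^8 × 3.48 = 2.18×10^9 J/m².
Total heat: Q = q × A = 2.18×10^9 × (2870 × 10⁶ m²) = 6.25×10^18 J.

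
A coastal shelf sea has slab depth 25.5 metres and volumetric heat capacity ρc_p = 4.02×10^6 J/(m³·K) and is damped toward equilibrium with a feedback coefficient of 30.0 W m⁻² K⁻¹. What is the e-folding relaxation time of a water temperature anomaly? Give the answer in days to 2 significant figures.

40 days

Areal heat capacity C = ρc_p × D = 4.02×10^6 × 25.5 = 1.03×10^8 J/(m²·K).
Relaxation time τ = C / λ = 1.03×10^8 / 30.0 = 3.42×10^6 s.
In days: 3.42×10^6 s / (86400 s/day) = 39.5 days.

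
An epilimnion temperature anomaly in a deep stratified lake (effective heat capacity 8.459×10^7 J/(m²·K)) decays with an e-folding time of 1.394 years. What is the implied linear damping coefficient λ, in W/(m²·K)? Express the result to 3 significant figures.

1.92

Areal heat capacity C = 8.459×10^7 J/(m²·K) (given).
τ = 1.394 years = 4.40×10^7 s.
λ = C / τ = 8.46×10^7 / 4.40×10^7 = 1.92 W/(m²·K).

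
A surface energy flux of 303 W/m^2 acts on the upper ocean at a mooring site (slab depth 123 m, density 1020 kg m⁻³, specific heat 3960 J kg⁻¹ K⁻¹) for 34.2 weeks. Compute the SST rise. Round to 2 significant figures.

13 K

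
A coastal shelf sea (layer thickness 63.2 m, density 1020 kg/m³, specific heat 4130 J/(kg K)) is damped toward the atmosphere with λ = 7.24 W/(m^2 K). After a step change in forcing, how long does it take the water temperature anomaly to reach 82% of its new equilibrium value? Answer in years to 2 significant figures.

Areal heat capacity C = ρ c_p D = 1020 × 4130 × 63.2 = 2.66×10^8 J/(m²·K).
τ = C / λ = 2.66×10^8 / 7.24 = 3.68×10^7 s.
Fraction reached: 1 − e^(−t/τ) = 0.82 ⇒ t = −τ ln(1 − 0.82) = τ × 1.71.
t = 6.31×10^7 s = 2.00 years.

2.0 years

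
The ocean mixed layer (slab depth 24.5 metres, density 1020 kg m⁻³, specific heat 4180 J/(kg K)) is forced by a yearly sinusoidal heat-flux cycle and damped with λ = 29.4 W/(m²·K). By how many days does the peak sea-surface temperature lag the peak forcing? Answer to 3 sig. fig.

Areal heat capacity C = ρ c_p D = 1020 × 4180 × 24.5 = 1.04×10^8 J/(m²·K).
ω = 2π / 3.15×10^7 s = 1.99×10^-7 s⁻¹.
Phase lag φ = arctan(Cω/λ) = arctan(20.8/29.4) = 0.616 rad.
Time lag = φ / ω = 0.616 / 1.99×10^-7 = 3.09×10^6 s = 35.8 days.

35.8 days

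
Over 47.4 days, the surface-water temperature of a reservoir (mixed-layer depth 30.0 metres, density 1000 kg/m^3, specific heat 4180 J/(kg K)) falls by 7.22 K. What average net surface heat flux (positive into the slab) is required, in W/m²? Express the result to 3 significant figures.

-221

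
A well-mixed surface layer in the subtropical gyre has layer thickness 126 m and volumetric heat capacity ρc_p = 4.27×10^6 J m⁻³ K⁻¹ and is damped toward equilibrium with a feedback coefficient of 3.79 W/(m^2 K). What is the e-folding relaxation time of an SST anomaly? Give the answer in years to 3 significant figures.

Areal heat capacity C = ρc_p × D = 4.27×10^6 × 126 = 5.38×10^8 J/(m^2 K).
Relaxation time τ = C / λ = 5.38×10^8 / 3.79 = 1.42×10^8 s.
In years: 1.42×10^8 s / (3.156×10^7 s/year) = 4.50 years.

4.50 years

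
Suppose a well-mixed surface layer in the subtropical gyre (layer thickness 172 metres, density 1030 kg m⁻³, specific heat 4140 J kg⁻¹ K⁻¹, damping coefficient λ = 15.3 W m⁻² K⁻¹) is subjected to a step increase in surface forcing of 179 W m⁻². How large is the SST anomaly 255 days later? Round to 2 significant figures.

4.3 K

Areal heat capacity C = ρ c_p D = 1030 × 4140 × 172 = 7.33×10^8 J m⁻² K⁻¹.
τ = C / λ = 7.33×10^8 / 15.3 = 4.79×10^7 s.
Equilibrium anomaly ΔT_eq = F / λ = 179 / 15.3 = 11.7 K.
t = 255 days = 2.20×10^7 s, so t/τ = 0.460.
ΔT(t) = ΔT_eq (1 − e^(−t/τ)) = 11.7 × (1 − e^−0.460) = 4.31 K.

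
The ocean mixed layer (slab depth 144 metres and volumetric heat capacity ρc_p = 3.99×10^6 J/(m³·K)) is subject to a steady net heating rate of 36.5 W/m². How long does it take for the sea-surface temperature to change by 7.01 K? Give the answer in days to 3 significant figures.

Areal heat capacity C = ρc_p × D = 3.99×10^6 × 144 = 5.75×10^8 J/(m^2 K).
Time required: Δt = C ΔT / F = 5.75×10^8 × 7.01 / 36.5 = 1.10×10^8 s.
In days: 1.10×10^8 s / (86400 s/day) = 1280 days.

1280 days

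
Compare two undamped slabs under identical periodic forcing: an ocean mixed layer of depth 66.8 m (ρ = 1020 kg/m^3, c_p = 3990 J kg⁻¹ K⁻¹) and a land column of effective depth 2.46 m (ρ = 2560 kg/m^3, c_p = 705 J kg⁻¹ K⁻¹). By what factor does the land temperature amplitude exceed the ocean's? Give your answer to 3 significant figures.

C_ocean = 1020 × 3990 × 66.8 = 2.72×10^8 J/(m²·K).
C_land = 2560 × 705 × 2.46 = 4.44×10^6 J/(m²·K).
Undamped amplitude ∝ 1/C, so A_land/A_ocean = C_ocean/C_land = 61.2.

61.2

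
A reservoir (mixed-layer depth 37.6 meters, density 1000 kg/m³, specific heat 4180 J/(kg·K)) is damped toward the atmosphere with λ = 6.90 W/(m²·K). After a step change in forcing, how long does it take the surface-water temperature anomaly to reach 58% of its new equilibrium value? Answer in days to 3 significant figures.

229 days

Areal heat capacity C = ρ c_p D = 1000 × 4180 × 37.6 = 1.57×10^8 J/(m^2 K).
τ = C / λ = 1.57×10^8 / 6.90 = 2.28×10^7 s.
Fraction reached: 1 − e^(−t/τ) = 0.58 ⇒ t = −τ ln(1 − 0.58) = τ × 0.868.
t = 1.98×10^7 s = 229 days.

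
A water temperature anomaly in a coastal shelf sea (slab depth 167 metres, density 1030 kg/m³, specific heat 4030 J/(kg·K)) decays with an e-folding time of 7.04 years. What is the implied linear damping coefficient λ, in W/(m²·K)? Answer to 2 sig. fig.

3.1

Areal heat capacity C = ρ c_p D = 1030 × 4030 × 167 = 6.93×10^8 J m⁻² K⁻¹.
τ = 7.04 years = 2.22×10^8 s.
λ = C / τ = 6.93×10^8 / 2.22×10^8 = 3.12 W/(m²·K).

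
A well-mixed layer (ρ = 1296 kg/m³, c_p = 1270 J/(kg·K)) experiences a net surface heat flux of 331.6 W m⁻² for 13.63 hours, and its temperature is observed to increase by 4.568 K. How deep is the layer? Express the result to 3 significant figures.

2.16 m

Heat input Q = F Δt = 331.6 × 49100 s = 1.63×10^7 J/m².
Required areal heat capacity C = Q / ΔT = 3.56×10^6 J/(m²·K).
Depth D = C / (ρ c_p) = 3.56×10^6 / (1296 × 1270) = 2.16 m.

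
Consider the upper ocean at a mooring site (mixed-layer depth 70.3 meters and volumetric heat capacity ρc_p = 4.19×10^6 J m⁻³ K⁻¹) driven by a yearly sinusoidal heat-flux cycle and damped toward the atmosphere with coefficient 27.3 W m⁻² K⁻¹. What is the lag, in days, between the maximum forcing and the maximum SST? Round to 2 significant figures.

66 days

Areal heat capacity C = ρc_p × D = 4.19×10^6 × 70.3 = 2.95×10^8 J m⁻² K⁻¹.
ω = 2π / 3.15×10^7 s = 1.99×10^-7 s⁻¹.
Phase lag φ = arctan(Cω/λ) = arctan(58.7/27.3) = 1.14 rad.
Time lag = φ / ω = 1.14 / 1.99×10^-7 = 5.70×10^6 s = 66.0 days.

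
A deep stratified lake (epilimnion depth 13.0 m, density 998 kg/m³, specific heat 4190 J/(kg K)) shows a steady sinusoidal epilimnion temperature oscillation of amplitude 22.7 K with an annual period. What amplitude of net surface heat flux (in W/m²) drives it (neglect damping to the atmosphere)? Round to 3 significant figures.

246

Areal heat capacity C = ρ c_p D = 998 × 4190 × 13.0 = 5.44×10^7 J/(m²·K).
ω = 2π / 3.15×10^7 s = 1.99×10^-7 s⁻¹.
Cω = 5.44×10^7 × 1.99×10^-7 = 10.8 W/(m²·K).
F₀ = A × Cω = 22.7 × 10.8 = 246 W/m².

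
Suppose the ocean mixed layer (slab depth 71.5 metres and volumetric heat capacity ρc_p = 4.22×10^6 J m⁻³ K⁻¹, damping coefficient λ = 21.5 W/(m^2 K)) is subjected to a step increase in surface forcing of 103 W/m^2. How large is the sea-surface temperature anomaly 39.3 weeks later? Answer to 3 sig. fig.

Areal heat capacity C = ρc_p × D = 4.22×10^6 × 71.5 = 3.02×10^8 J m⁻² K⁻¹.
τ = C / λ = 3.02×10^8 / 21.5 = 1.40×10^7 s.
Equilibrium anomaly ΔT_eq = F / λ = 103 / 21.5 = 4.79 K.
t = 39.3 weeks = 2.38×10^7 s, so t/τ = 1.69.
ΔT(t) = ΔT_eq (1 − e^(−t/τ)) = 4.79 × (1 − e^−1.69) = 3.91 K.

3.91 K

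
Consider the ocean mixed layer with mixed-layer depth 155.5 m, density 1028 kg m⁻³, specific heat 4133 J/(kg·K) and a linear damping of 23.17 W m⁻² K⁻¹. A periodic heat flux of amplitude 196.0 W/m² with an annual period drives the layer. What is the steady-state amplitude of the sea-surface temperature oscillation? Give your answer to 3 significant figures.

1.47 K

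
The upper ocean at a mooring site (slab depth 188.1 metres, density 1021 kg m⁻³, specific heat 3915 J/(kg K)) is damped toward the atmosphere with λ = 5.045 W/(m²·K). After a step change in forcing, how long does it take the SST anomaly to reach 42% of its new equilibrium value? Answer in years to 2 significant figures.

Areal heat capacity C = ρ c_p D = 1021 × 3915 × 188.1 = 7.52×10^8 J/(m^2 K).
τ = C / λ = 7.52×10^8 / 5.045 = 1.49×10^8 s.
Fraction reached: 1 − e^(−t/τ) = 0.42 ⇒ t = −τ ln(1 − 0.42) = τ × 0.545.
t = 8.12×10^7 s = 2.57 years.

2.6 years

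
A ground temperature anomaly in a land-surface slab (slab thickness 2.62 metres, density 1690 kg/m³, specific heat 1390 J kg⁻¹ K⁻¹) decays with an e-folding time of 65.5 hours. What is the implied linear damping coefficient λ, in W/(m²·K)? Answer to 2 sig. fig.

26

Areal heat capacity C = ρ c_p D = 1690 × 1390 × 2.62 = 6.15×10^6 J/(m²·K).
τ = 65.5 hours = 2.36×10^5 s.
λ = C / τ = 6.15×10^6 / 2.36×10^5 = 26.1 W/(m²·K).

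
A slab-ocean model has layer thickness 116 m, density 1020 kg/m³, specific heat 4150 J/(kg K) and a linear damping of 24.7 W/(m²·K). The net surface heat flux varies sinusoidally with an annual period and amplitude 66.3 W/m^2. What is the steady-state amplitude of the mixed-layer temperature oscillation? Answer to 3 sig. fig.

0.657 K

Areal heat capacity C = ρ c_p D = 1020 × 4150 × 116 = 4.91×10^8 J/(m²·K).
Angular frequency ω = 2π / T = 2π / 3.15×10^7 s = 1.99×10^-7 s⁻¹.
√((Cω)² + λ²) = √((97.8)² + 24.7²) = 101 W/(m²·K).
Amplitude A = F₀ / √((Cω)²+λ²) = 66.3 / 101 = 0.657 K.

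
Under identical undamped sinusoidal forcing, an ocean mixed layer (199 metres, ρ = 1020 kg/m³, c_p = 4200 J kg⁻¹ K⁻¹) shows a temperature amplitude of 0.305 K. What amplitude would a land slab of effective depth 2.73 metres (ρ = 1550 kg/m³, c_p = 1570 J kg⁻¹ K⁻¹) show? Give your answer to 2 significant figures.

39 K

C_ocean = 8.53×10^8 J/(m²·K); C_land = 6.64×10^6 J/(m²·K).
A ∝ 1/C ⇒ A_land = A_ocean × C_ocean/C_land = 0.305 × 128 = 39.1 K.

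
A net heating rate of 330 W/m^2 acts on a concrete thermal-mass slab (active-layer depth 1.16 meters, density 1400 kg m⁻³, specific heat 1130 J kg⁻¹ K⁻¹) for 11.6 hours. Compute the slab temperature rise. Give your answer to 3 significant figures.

7.51 K

Areal heat capacity C = ρ c_p D = 1400 × 1130 × 1.16 = 1.84×10^6 J/(m²·K).
Net heat input Q = F Δt = 330 × (11.6 hours × 3600 s/hour) = 1.38×10^7 J/m².
ΔT = Q / C = 1.38×10^7 / 1.84×10^6 = 7.51 K.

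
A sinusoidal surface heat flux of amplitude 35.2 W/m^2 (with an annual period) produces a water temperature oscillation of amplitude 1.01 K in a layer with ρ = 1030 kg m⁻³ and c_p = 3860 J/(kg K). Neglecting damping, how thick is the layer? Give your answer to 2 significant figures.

44 m

ω = 2π / 3.15×10^7 s = 1.99×10^-7 s⁻¹.
Required C = F₀ / (A ω) = 35.2 / (1.01 × 1.99×10^-7) = 1.75×10^8 J/(m²·K).
D = C / (ρ c_p) = 1.75×10^8 / (1030 × 3860) = 44.0 m.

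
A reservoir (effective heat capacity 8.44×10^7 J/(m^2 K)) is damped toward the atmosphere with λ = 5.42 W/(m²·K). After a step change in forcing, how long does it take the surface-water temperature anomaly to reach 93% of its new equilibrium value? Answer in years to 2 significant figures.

1.3 years

Areal heat capacity C = 8.44×10^7 J/(m^2 K) (given).
τ = C / λ = 8.44×10^7 / 5.42 = 1.56×10^7 s.
Fraction reached: 1 − e^(−t/τ) = 0.93 ⇒ t = −τ ln(1 − 0.93) = τ × 2.66.
t = 4.14×10^7 s = 1.31 years.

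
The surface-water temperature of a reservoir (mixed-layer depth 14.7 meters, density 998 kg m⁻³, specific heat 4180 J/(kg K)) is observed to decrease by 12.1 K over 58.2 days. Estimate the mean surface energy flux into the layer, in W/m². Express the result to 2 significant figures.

-150

Areal heat capacity C = ρ c_p D = 998 × 4180 × 14.7 = 6.13×10^7 J m⁻² K⁻¹.
Required heat per unit area: Q = C ΔT = 6.13×10^7 × -12.1 = -7.42×10^8 J/m².
Flux F = Q / Δt = -7.42×10^8 / 5.03×10^6 s = -148 W/m².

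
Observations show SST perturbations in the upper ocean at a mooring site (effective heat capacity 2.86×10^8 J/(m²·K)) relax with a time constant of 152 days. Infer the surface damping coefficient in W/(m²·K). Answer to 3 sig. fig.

21.8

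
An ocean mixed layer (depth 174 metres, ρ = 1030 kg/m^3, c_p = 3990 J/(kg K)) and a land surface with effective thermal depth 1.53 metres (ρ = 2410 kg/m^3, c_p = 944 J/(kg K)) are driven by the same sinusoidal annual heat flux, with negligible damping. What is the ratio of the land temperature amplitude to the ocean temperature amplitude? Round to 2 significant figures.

C_ocean = 1030 × 3990 × 174 = 7.15×10^8 J/(m²·K).
C_land = 2410 × 944 × 1.53 = 3.48×10^6 J/(m²·K).
Undamped amplitude ∝ 1/C, so A_land/A_ocean = C_ocean/C_land = 205.

210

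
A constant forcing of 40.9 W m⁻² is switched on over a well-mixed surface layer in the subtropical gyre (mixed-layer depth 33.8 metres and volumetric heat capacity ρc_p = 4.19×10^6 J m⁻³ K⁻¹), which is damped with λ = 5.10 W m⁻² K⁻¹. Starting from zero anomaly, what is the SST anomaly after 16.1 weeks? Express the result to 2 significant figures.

2.4 K

Areal heat capacity C = ρc_p × D = 4.19×10^6 × 33.8 = 1.42×10^8 J/(m²·K).
τ = C / λ = 1.42×10^8 / 5.10 = 2.78×10^7 s.
Equilibrium anomaly ΔT_eq = F / λ = 40.9 / 5.10 = 8.02 K.
t = 16.1 weeks = 9.74×10^6 s, so t/τ = 0.351.
ΔT(t) = ΔT_eq (1 − e^(−t/τ)) = 8.02 × (1 − e^−0.351) = 2.37 K.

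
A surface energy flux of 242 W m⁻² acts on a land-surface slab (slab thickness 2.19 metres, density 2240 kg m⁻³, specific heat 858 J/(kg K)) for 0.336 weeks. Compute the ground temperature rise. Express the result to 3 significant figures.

11.7 K

Areal heat capacity C = ρ c_p D = 2240 × 858 × 2.19 = 4.21×10^6 J m⁻² K⁻¹.
Net heat input Q = F Δt = 242 × (0.336 weeks × 6.048×10^5 s/week) = 4.92×10^7 J/m².
ΔT = Q / C = 4.92×10^7 / 4.21×10^6 = 11.7 K.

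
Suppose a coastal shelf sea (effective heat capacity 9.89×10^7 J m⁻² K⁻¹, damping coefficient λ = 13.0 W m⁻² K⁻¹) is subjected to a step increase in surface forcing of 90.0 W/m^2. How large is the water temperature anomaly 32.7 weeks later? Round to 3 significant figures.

6.41 K

Areal heat capacity C = 9.89×10^7 J m⁻² K⁻¹ (given).
τ = C / λ = 9.89×10^7 / 13.0 = 7.61×10^6 s.
Equilibrium anomaly ΔT_eq = F / λ = 90.0 / 13.0 = 6.92 K.
t = 32.7 weeks = 1.98×10^7 s, so t/τ = 2.60.
ΔT(t) = ΔT_eq (1 − e^(−t/τ)) = 6.92 × (1 − e^−2.60) = 6.41 K.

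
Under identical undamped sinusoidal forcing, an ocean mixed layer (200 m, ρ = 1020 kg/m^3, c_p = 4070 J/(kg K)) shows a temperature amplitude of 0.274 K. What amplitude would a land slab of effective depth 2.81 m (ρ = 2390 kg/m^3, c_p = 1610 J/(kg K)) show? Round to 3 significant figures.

21.0 K

C_ocean = 8.30×10^8 J/(m²·K); C_land = 1.08×10^7 J/(m²·K).
A ∝ 1/C ⇒ A_land = A_ocean × C_ocean/C_land = 0.274 × 76.8 = 21.0 K.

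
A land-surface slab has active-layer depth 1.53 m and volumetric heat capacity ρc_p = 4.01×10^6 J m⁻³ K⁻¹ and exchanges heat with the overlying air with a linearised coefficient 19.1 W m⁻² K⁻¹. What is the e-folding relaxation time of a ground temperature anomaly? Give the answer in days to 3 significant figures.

Areal heat capacity C = ρc_p × D = 4.01×10^6 × 1.53 = 6.14×10^6 J m⁻² K⁻¹.
Relaxation time τ = C / λ = 6.14×10^6 / 19.1 = 3.21×10^5 s.
In days: 3.21×10^5 s / (86400 s/day) = 3.72 days.

3.72 days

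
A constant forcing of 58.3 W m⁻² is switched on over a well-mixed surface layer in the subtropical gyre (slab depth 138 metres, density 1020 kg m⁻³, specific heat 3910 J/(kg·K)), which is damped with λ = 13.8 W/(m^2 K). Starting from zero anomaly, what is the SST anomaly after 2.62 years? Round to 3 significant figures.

Areal heat capacity C = ρ c_p D = 1020 × 3910 × 138 = 5.50×10^8 J/(m^2 K).
τ = C / λ = 5.50×10^8 / 13.8 = 3.99×10^7 s.
Equilibrium anomaly ΔT_eq = F / λ = 58.3 / 13.8 = 4.22 K.
t = 2.62 years = 8.27×10^7 s, so t/τ = 2.07.
ΔT(t) = ΔT_eq (1 − e^(−t/τ)) = 4.22 × (1 − e^−2.07) = 3.69 K.

3.69 K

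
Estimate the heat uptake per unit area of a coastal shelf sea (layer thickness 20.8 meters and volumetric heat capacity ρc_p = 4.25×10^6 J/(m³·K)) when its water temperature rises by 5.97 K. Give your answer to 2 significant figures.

Areal heat capacity C = ρc_p × D = 4.25×10^6 × 20.8 = 8.84×10^7 J m⁻² K⁻¹.
ΔQ = C ΔT = 8.84×10^7 × 5.97 = 5.28×10^8 J/m².

5.3×10^8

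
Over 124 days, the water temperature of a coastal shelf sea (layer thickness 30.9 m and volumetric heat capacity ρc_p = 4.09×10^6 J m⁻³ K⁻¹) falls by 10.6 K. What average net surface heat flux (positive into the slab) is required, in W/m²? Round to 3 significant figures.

-125

Areal heat capacity C = ρc_p × D = 4.09×10^6 × 30.9 = 1.26×10^8 J/(m^2 K).
Required heat per unit area: Q = C ΔT = 1.26×10^8 × -10.6 = -1.34×10^9 J/m².
Flux F = Q / Δt = -1.34×10^9 / 1.07×10^7 s = -125 W/m².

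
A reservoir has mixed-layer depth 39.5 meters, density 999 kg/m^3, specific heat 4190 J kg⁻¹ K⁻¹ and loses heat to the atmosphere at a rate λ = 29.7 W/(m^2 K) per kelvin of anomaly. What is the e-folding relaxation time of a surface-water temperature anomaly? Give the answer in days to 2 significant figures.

64 days

Areal heat capacity C = ρ c_p D = 999 × 4190 × 39.5 = 1.65×10^8 J/(m^2 K).
Relaxation time τ = C / λ = 1.65×10^8 / 29.7 = 5.57×10^6 s.
In days: 5.57×10^6 s / (86400 s/day) = 64.4 days.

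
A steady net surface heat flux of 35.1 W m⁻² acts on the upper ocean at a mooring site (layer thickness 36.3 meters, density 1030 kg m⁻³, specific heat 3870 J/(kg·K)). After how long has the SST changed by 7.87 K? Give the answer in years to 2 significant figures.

Areal heat capacity C = ρ c_p D = 1030 × 3870 × 36.3 = 1.45×10^8 J m⁻² K⁻¹.
Time required: Δt = C ΔT / F = 1.45×10^8 × 7.87 / 35.1 = 3.24×10^7 s.
In years: 3.24×10^7 s / (3.156×10^7 s/year) = 1.03 years.

1.0 years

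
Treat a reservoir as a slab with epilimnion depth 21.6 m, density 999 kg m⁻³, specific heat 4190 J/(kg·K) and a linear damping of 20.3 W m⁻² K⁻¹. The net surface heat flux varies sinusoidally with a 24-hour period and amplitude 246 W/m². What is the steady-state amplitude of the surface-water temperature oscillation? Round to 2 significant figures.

0.037 K

Areal heat capacity C = ρ c_p D = 999 × 4190 × 21.6 = 9.04×10^7 J m⁻² K⁻¹.
Angular frequency ω = 2π / T = 2π / 86400 s = 7.27×10^-5 s⁻¹.
√((Cω)² + λ²) = √((6580)² + 20.3²) = 6580 W/(m²·K).
Amplitude A = F₀ / √((Cω)²+λ²) = 246 / 6580 = 0.0374 K.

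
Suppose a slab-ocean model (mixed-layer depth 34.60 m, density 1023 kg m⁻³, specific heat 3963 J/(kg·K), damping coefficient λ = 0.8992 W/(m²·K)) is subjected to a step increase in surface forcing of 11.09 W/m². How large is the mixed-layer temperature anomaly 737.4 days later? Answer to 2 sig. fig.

Areal heat capacity C = ρ c_p D = 1023 × 3963 × 34.60 = 1.40×10^8 J/(m²·K).
τ = C / λ = 1.40×10^8 / 0.8992 = 1.56×10^8 s.
Equilibrium anomaly ΔT_eq = F / λ = 11.09 / 0.8992 = 12.3 K.
t = 737.4 days = 6.37×10^7 s, so t/τ = 0.408.
ΔT(t) = ΔT_eq (1 − e^(−t/τ)) = 12.3 × (1 − e^−0.408) = 4.14 K.

4.1 K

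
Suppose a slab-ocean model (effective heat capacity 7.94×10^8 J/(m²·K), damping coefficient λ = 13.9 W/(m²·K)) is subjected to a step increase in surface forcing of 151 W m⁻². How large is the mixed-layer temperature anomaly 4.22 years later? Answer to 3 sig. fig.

Areal heat capacity C = 7.94×10^8 J/(m²·K) (given).
τ = C / λ = 7.94×10^8 / 13.9 = 5.71×10^7 s.
Equilibrium anomaly ΔT_eq = F / λ = 151 / 13.9 = 10.9 K.
t = 4.22 years = 1.33×10^8 s, so t/τ = 2.33.
ΔT(t) = ΔT_eq (1 − e^(−t/τ)) = 10.9 × (1 − e^−2.33) = 9.81 K.

9.81 K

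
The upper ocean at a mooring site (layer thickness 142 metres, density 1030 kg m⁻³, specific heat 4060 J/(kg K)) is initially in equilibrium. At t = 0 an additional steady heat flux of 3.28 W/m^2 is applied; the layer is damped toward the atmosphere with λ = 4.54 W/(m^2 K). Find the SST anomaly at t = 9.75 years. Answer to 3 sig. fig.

0.654 K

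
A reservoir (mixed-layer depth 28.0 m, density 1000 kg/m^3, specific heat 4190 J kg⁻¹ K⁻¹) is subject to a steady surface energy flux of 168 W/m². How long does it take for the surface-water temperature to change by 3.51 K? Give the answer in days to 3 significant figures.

28.4 days

Areal heat capacity C = ρ c_p D = 1000 × 4190 × 28.0 = 1.17×10^8 J/(m^2 K).
Time required: Δt = C ΔT / F = 1.17×10^8 × 3.51 / 168 = 2.45×10^6 s.
In days: 2.45×10^6 s / (86400 s/day) = 28.4 days.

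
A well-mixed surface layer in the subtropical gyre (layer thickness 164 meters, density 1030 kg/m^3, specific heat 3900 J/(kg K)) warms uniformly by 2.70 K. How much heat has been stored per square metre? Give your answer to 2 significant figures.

Areal heat capacity C = ρ c_p D = 1030 × 3900 × 164 = 6.59×10^8 J/(m²·K).
ΔQ = C ΔT = 6.59×10^8 × 2.70 = 1.78×10^9 J/m².

1.8×10^9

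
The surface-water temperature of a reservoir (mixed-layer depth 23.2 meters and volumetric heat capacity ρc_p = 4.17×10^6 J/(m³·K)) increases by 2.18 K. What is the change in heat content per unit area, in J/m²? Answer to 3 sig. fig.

Areal heat capacity C = ρc_p × D = 4.17×10^6 × 23.2 = 9.67×10^7 J/(m^2 K).
ΔQ = C ΔT = 9.67×10^7 × 2.18 = 2.11×10^8 J/m².

2.11×10^8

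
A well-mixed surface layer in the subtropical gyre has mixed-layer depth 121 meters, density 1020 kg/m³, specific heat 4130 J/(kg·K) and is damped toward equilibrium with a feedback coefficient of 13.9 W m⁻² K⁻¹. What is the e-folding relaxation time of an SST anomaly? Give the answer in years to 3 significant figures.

Areal heat capacity C = ρ c_p D = 1020 × 4130 × 121 = 5.10×10^8 J/(m^2 K).
Relaxation time τ = C / λ = 5.10×10^8 / 13.9 = 3.67×10^7 s.
In years: 3.67×10^7 s / (3.156×10^7 s/year) = 1.16 years.

1.16 years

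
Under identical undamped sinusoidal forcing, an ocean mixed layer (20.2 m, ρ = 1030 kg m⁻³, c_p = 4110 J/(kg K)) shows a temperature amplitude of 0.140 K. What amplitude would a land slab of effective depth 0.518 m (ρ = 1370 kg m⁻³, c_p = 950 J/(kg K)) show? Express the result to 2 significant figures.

18 K

C_ocean = 8.55×10^7 J/(m²·K); C_land = 6.74×10^5 J/(m²·K).
A ∝ 1/C ⇒ A_land = A_ocean × C_ocean/C_land = 0.140 × 127 = 17.8 K.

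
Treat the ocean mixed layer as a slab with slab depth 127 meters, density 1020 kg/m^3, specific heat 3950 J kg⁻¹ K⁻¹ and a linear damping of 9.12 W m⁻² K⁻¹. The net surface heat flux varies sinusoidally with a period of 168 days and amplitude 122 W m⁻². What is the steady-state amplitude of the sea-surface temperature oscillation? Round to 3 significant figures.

Areal heat capacity C = ρ c_p D = 1020 × 3950 × 127 = 5.12×10^8 J m⁻² K⁻¹.
Angular frequency ω = 2π / T = 2π / 1.45×10^7 s = 4.33×10^-7 s⁻¹.
√((Cω)² + λ²) = √((221)² + 9.12²) = 222 W/(m²·K).
Amplitude A = F₀ / √((Cω)²+λ²) = 122 / 222 = 0.550 K.

0.550 K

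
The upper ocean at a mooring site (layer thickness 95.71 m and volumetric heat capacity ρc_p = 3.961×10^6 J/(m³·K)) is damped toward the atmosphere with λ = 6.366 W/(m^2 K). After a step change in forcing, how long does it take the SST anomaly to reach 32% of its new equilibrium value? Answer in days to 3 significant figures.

266 days

Areal heat capacity C = ρc_p × D = 3.961×10^6 × 95.71 = 3.79×10^8 J m⁻² K⁻¹.
τ = C / λ = 3.79×10^8 / 6.366 = 5.96×10^7 s.
Fraction reached: 1 − e^(−t/τ) = 0.32 ⇒ t = −τ ln(1 − 0.32) = τ × 0.386.
t = 2.30×10^7 s = 266 days.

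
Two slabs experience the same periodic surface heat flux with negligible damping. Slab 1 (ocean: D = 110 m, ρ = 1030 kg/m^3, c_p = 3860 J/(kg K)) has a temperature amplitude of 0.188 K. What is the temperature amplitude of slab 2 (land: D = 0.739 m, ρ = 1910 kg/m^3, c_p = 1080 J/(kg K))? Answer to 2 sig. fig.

54 K

C_ocean = 4.37×10^8 J/(m²·K); C_land = 1.52×10^6 J/(m²·K).
A ∝ 1/C ⇒ A_land = A_ocean × C_ocean/C_land = 0.188 × 287 = 53.9 K.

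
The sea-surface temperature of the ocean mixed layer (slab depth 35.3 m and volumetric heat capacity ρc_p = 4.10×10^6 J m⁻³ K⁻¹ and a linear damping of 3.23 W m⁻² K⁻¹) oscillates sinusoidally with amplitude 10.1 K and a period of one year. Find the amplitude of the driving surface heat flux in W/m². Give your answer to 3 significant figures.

Areal heat capacity C = ρc_p × D = 4.10×10^6 × 35.3 = 1.45×10^8 J/(m^2 K).
ω = 2π / 3.15×10^7 s = 1.99×10^-7 s⁻¹.
√((Cω)² + λ²) = √((28.8)² + 3.23²) = 29.0 W/(m²·K).
F₀ = A × √((Cω)²+λ²) = 10.1 × 29.0 = 293 W/m².

293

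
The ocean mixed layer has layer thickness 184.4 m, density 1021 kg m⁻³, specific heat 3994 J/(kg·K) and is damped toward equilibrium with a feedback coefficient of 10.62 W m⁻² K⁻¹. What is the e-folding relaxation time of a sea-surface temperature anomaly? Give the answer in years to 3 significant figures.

Areal heat capacity C = ρ c_p D = 1021 × 3994 × 184.4 = 7.52×10^8 J m⁻² K⁻¹.
Relaxation time τ = C / λ = 7.52×10^8 / 10.62 = 7.08×10^7 s.
In years: 7.08×10^7 s / (3.156×10^7 s/year) = 2.24 years.

2.24 years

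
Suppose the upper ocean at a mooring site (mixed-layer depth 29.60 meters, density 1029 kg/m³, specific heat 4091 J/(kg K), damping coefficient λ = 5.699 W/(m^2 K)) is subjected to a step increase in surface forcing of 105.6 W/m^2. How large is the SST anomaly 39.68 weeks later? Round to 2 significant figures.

Areal heat capacity C = ρ c_p D = 1029 × 4091 × 29.60 = 1.25×10^8 J/(m^2 K).
τ = C / λ = 1.25×10^8 / 5.699 = 2.19×10^7 s.
Equilibrium anomaly ΔT_eq = F / λ = 105.6 / 5.699 = 18.5 K.
t = 39.68 weeks = 2.40×10^7 s, so t/τ = 1.10.
ΔT(t) = ΔT_eq (1 − e^(−t/τ)) = 18.5 × (1 − e^−1.10) = 12.3 K.

12 K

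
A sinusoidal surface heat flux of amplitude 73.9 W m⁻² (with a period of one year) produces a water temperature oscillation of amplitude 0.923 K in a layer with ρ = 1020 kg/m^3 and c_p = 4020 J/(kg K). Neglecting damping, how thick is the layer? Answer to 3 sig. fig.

98.0 m

ω = 2π / 3.15×10^7 s = 1.99×10^-7 s⁻¹.
Required C = F₀ / (A ω) = 73.9 / (0.923 × 1.99×10^-7) = 4.02×10^8 J/(m²·K).
D = C / (ρ c_p) = 4.02×10^8 / (1020 × 4020) = 98.0 m.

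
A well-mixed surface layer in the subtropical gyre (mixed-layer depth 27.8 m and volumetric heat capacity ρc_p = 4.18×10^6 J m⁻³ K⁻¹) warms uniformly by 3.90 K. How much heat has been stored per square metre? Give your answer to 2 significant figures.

Areal heat capacity C = ρc_p × D = 4.18×10^6 × 27.8 = 1.16×10^8 J m⁻² K⁻¹.
ΔQ = C ΔT = 1.16×10^8 × 3.90 = 4.53×10^8 J/m².

4.5×10^8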